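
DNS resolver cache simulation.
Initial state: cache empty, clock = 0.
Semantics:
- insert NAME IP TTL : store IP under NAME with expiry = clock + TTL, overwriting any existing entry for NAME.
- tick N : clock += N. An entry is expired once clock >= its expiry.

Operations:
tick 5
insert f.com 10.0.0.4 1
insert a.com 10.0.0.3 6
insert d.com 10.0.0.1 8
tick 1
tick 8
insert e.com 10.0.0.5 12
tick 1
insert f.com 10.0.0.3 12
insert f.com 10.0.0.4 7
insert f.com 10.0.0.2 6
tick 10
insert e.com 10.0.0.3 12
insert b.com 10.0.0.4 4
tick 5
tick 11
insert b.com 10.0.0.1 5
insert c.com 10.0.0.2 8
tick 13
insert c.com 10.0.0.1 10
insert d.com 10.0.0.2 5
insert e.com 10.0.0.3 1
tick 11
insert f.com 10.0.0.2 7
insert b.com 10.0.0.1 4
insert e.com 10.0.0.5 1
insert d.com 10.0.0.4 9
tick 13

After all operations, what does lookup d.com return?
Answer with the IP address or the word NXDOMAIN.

Op 1: tick 5 -> clock=5.
Op 2: insert f.com -> 10.0.0.4 (expiry=5+1=6). clock=5
Op 3: insert a.com -> 10.0.0.3 (expiry=5+6=11). clock=5
Op 4: insert d.com -> 10.0.0.1 (expiry=5+8=13). clock=5
Op 5: tick 1 -> clock=6. purged={f.com}
Op 6: tick 8 -> clock=14. purged={a.com,d.com}
Op 7: insert e.com -> 10.0.0.5 (expiry=14+12=26). clock=14
Op 8: tick 1 -> clock=15.
Op 9: insert f.com -> 10.0.0.3 (expiry=15+12=27). clock=15
Op 10: insert f.com -> 10.0.0.4 (expiry=15+7=22). clock=15
Op 11: insert f.com -> 10.0.0.2 (expiry=15+6=21). clock=15
Op 12: tick 10 -> clock=25. purged={f.com}
Op 13: insert e.com -> 10.0.0.3 (expiry=25+12=37). clock=25
Op 14: insert b.com -> 10.0.0.4 (expiry=25+4=29). clock=25
Op 15: tick 5 -> clock=30. purged={b.com}
Op 16: tick 11 -> clock=41. purged={e.com}
Op 17: insert b.com -> 10.0.0.1 (expiry=41+5=46). clock=41
Op 18: insert c.com -> 10.0.0.2 (expiry=41+8=49). clock=41
Op 19: tick 13 -> clock=54. purged={b.com,c.com}
Op 20: insert c.com -> 10.0.0.1 (expiry=54+10=64). clock=54
Op 21: insert d.com -> 10.0.0.2 (expiry=54+5=59). clock=54
Op 22: insert e.com -> 10.0.0.3 (expiry=54+1=55). clock=54
Op 23: tick 11 -> clock=65. purged={c.com,d.com,e.com}
Op 24: insert f.com -> 10.0.0.2 (expiry=65+7=72). clock=65
Op 25: insert b.com -> 10.0.0.1 (expiry=65+4=69). clock=65
Op 26: insert e.com -> 10.0.0.5 (expiry=65+1=66). clock=65
Op 27: insert d.com -> 10.0.0.4 (expiry=65+9=74). clock=65
Op 28: tick 13 -> clock=78. purged={b.com,d.com,e.com,f.com}
lookup d.com: not in cache (expired or never inserted)

Answer: NXDOMAIN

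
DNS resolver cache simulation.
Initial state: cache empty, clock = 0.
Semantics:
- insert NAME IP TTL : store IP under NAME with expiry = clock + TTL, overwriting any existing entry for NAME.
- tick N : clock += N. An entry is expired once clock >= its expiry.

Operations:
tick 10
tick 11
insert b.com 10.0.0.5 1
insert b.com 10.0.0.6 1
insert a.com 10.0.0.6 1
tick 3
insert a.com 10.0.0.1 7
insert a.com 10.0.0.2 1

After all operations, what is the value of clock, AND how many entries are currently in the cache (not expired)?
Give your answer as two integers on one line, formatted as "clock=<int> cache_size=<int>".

Answer: clock=24 cache_size=1

Derivation:
Op 1: tick 10 -> clock=10.
Op 2: tick 11 -> clock=21.
Op 3: insert b.com -> 10.0.0.5 (expiry=21+1=22). clock=21
Op 4: insert b.com -> 10.0.0.6 (expiry=21+1=22). clock=21
Op 5: insert a.com -> 10.0.0.6 (expiry=21+1=22). clock=21
Op 6: tick 3 -> clock=24. purged={a.com,b.com}
Op 7: insert a.com -> 10.0.0.1 (expiry=24+7=31). clock=24
Op 8: insert a.com -> 10.0.0.2 (expiry=24+1=25). clock=24
Final clock = 24
Final cache (unexpired): {a.com} -> size=1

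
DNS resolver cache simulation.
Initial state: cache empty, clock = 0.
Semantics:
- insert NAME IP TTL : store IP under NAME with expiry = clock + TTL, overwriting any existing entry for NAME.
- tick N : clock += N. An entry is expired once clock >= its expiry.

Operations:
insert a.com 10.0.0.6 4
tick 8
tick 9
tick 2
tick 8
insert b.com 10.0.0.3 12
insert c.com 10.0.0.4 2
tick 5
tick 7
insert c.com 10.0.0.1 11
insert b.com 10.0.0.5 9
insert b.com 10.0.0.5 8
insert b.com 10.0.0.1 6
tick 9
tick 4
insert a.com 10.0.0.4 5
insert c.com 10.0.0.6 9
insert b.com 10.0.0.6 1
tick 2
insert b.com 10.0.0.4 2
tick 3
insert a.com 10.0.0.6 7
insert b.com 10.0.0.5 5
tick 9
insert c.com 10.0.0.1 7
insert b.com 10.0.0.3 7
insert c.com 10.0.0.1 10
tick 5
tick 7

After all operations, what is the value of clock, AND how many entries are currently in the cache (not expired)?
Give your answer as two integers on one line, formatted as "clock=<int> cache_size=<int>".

Answer: clock=78 cache_size=0

Derivation:
Op 1: insert a.com -> 10.0.0.6 (expiry=0+4=4). clock=0
Op 2: tick 8 -> clock=8. purged={a.com}
Op 3: tick 9 -> clock=17.
Op 4: tick 2 -> clock=19.
Op 5: tick 8 -> clock=27.
Op 6: insert b.com -> 10.0.0.3 (expiry=27+12=39). clock=27
Op 7: insert c.com -> 10.0.0.4 (expiry=27+2=29). clock=27
Op 8: tick 5 -> clock=32. purged={c.com}
Op 9: tick 7 -> clock=39. purged={b.com}
Op 10: insert c.com -> 10.0.0.1 (expiry=39+11=50). clock=39
Op 11: insert b.com -> 10.0.0.5 (expiry=39+9=48). clock=39
Op 12: insert b.com -> 10.0.0.5 (expiry=39+8=47). clock=39
Op 13: insert b.com -> 10.0.0.1 (expiry=39+6=45). clock=39
Op 14: tick 9 -> clock=48. purged={b.com}
Op 15: tick 4 -> clock=52. purged={c.com}
Op 16: insert a.com -> 10.0.0.4 (expiry=52+5=57). clock=52
Op 17: insert c.com -> 10.0.0.6 (expiry=52+9=61). clock=52
Op 18: insert b.com -> 10.0.0.6 (expiry=52+1=53). clock=52
Op 19: tick 2 -> clock=54. purged={b.com}
Op 20: insert b.com -> 10.0.0.4 (expiry=54+2=56). clock=54
Op 21: tick 3 -> clock=57. purged={a.com,b.com}
Op 22: insert a.com -> 10.0.0.6 (expiry=57+7=64). clock=57
Op 23: insert b.com -> 10.0.0.5 (expiry=57+5=62). clock=57
Op 24: tick 9 -> clock=66. purged={a.com,b.com,c.com}
Op 25: insert c.com -> 10.0.0.1 (expiry=66+7=73). clock=66
Op 26: insert b.com -> 10.0.0.3 (expiry=66+7=73). clock=66
Op 27: insert c.com -> 10.0.0.1 (expiry=66+10=76). clock=66
Op 28: tick 5 -> clock=71.
Op 29: tick 7 -> clock=78. purged={b.com,c.com}
Final clock = 78
Final cache (unexpired): {} -> size=0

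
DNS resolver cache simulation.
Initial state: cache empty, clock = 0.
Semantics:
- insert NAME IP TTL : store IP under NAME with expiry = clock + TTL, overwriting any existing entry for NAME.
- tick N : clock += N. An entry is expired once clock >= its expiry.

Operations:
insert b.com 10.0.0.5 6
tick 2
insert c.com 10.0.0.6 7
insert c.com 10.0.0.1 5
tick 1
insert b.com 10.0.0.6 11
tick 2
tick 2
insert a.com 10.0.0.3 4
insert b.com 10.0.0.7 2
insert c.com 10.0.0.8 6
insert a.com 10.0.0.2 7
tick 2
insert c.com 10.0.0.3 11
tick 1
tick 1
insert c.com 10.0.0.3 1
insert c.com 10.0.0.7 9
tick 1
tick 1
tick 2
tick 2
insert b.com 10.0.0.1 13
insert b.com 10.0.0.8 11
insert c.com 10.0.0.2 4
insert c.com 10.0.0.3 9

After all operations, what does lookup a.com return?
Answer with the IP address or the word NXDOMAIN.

Answer: NXDOMAIN

Derivation:
Op 1: insert b.com -> 10.0.0.5 (expiry=0+6=6). clock=0
Op 2: tick 2 -> clock=2.
Op 3: insert c.com -> 10.0.0.6 (expiry=2+7=9). clock=2
Op 4: insert c.com -> 10.0.0.1 (expiry=2+5=7). clock=2
Op 5: tick 1 -> clock=3.
Op 6: insert b.com -> 10.0.0.6 (expiry=3+11=14). clock=3
Op 7: tick 2 -> clock=5.
Op 8: tick 2 -> clock=7. purged={c.com}
Op 9: insert a.com -> 10.0.0.3 (expiry=7+4=11). clock=7
Op 10: insert b.com -> 10.0.0.7 (expiry=7+2=9). clock=7
Op 11: insert c.com -> 10.0.0.8 (expiry=7+6=13). clock=7
Op 12: insert a.com -> 10.0.0.2 (expiry=7+7=14). clock=7
Op 13: tick 2 -> clock=9. purged={b.com}
Op 14: insert c.com -> 10.0.0.3 (expiry=9+11=20). clock=9
Op 15: tick 1 -> clock=10.
Op 16: tick 1 -> clock=11.
Op 17: insert c.com -> 10.0.0.3 (expiry=11+1=12). clock=11
Op 18: insert c.com -> 10.0.0.7 (expiry=11+9=20). clock=11
Op 19: tick 1 -> clock=12.
Op 20: tick 1 -> clock=13.
Op 21: tick 2 -> clock=15. purged={a.com}
Op 22: tick 2 -> clock=17.
Op 23: insert b.com -> 10.0.0.1 (expiry=17+13=30). clock=17
Op 24: insert b.com -> 10.0.0.8 (expiry=17+11=28). clock=17
Op 25: insert c.com -> 10.0.0.2 (expiry=17+4=21). clock=17
Op 26: insert c.com -> 10.0.0.3 (expiry=17+9=26). clock=17
lookup a.com: not in cache (expired or never inserted)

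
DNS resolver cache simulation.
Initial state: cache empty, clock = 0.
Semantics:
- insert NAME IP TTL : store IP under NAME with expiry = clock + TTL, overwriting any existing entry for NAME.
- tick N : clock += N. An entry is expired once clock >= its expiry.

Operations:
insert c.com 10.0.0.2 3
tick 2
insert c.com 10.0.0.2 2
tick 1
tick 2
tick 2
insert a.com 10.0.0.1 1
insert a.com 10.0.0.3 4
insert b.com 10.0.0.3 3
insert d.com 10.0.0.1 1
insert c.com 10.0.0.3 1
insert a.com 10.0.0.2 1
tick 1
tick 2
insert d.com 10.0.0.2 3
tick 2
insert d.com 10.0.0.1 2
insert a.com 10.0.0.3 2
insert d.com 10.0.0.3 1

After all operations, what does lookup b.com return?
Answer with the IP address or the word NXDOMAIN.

Op 1: insert c.com -> 10.0.0.2 (expiry=0+3=3). clock=0
Op 2: tick 2 -> clock=2.
Op 3: insert c.com -> 10.0.0.2 (expiry=2+2=4). clock=2
Op 4: tick 1 -> clock=3.
Op 5: tick 2 -> clock=5. purged={c.com}
Op 6: tick 2 -> clock=7.
Op 7: insert a.com -> 10.0.0.1 (expiry=7+1=8). clock=7
Op 8: insert a.com -> 10.0.0.3 (expiry=7+4=11). clock=7
Op 9: insert b.com -> 10.0.0.3 (expiry=7+3=10). clock=7
Op 10: insert d.com -> 10.0.0.1 (expiry=7+1=8). clock=7
Op 11: insert c.com -> 10.0.0.3 (expiry=7+1=8). clock=7
Op 12: insert a.com -> 10.0.0.2 (expiry=7+1=8). clock=7
Op 13: tick 1 -> clock=8. purged={a.com,c.com,d.com}
Op 14: tick 2 -> clock=10. purged={b.com}
Op 15: insert d.com -> 10.0.0.2 (expiry=10+3=13). clock=10
Op 16: tick 2 -> clock=12.
Op 17: insert d.com -> 10.0.0.1 (expiry=12+2=14). clock=12
Op 18: insert a.com -> 10.0.0.3 (expiry=12+2=14). clock=12
Op 19: insert d.com -> 10.0.0.3 (expiry=12+1=13). clock=12
lookup b.com: not in cache (expired or never inserted)

Answer: NXDOMAIN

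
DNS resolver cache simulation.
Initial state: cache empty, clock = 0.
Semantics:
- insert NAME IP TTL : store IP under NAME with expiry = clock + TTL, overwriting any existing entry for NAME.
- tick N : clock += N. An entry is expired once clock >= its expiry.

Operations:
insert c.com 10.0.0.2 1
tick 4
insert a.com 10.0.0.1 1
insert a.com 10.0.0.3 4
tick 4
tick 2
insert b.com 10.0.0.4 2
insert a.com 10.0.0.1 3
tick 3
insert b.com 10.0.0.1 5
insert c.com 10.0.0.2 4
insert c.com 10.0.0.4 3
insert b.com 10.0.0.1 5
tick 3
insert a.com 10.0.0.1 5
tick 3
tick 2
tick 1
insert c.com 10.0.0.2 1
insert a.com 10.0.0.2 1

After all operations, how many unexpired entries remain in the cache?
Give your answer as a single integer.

Answer: 2

Derivation:
Op 1: insert c.com -> 10.0.0.2 (expiry=0+1=1). clock=0
Op 2: tick 4 -> clock=4. purged={c.com}
Op 3: insert a.com -> 10.0.0.1 (expiry=4+1=5). clock=4
Op 4: insert a.com -> 10.0.0.3 (expiry=4+4=8). clock=4
Op 5: tick 4 -> clock=8. purged={a.com}
Op 6: tick 2 -> clock=10.
Op 7: insert b.com -> 10.0.0.4 (expiry=10+2=12). clock=10
Op 8: insert a.com -> 10.0.0.1 (expiry=10+3=13). clock=10
Op 9: tick 3 -> clock=13. purged={a.com,b.com}
Op 10: insert b.com -> 10.0.0.1 (expiry=13+5=18). clock=13
Op 11: insert c.com -> 10.0.0.2 (expiry=13+4=17). clock=13
Op 12: insert c.com -> 10.0.0.4 (expiry=13+3=16). clock=13
Op 13: insert b.com -> 10.0.0.1 (expiry=13+5=18). clock=13
Op 14: tick 3 -> clock=16. purged={c.com}
Op 15: insert a.com -> 10.0.0.1 (expiry=16+5=21). clock=16
Op 16: tick 3 -> clock=19. purged={b.com}
Op 17: tick 2 -> clock=21. purged={a.com}
Op 18: tick 1 -> clock=22.
Op 19: insert c.com -> 10.0.0.2 (expiry=22+1=23). clock=22
Op 20: insert a.com -> 10.0.0.2 (expiry=22+1=23). clock=22
Final cache (unexpired): {a.com,c.com} -> size=2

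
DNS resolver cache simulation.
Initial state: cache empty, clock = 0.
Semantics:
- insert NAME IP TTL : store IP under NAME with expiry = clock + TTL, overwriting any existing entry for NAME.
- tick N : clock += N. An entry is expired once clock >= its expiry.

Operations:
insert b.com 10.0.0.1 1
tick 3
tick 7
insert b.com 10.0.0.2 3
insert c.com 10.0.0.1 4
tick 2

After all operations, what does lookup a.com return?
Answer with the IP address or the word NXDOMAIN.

Op 1: insert b.com -> 10.0.0.1 (expiry=0+1=1). clock=0
Op 2: tick 3 -> clock=3. purged={b.com}
Op 3: tick 7 -> clock=10.
Op 4: insert b.com -> 10.0.0.2 (expiry=10+3=13). clock=10
Op 5: insert c.com -> 10.0.0.1 (expiry=10+4=14). clock=10
Op 6: tick 2 -> clock=12.
lookup a.com: not in cache (expired or never inserted)

Answer: NXDOMAIN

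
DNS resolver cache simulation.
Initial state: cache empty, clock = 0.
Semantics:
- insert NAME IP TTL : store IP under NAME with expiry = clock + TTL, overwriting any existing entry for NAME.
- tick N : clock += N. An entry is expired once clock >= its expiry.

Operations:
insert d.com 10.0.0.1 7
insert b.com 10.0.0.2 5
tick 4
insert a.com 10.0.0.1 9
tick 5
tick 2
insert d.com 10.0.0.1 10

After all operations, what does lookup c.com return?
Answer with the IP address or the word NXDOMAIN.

Answer: NXDOMAIN

Derivation:
Op 1: insert d.com -> 10.0.0.1 (expiry=0+7=7). clock=0
Op 2: insert b.com -> 10.0.0.2 (expiry=0+5=5). clock=0
Op 3: tick 4 -> clock=4.
Op 4: insert a.com -> 10.0.0.1 (expiry=4+9=13). clock=4
Op 5: tick 5 -> clock=9. purged={b.com,d.com}
Op 6: tick 2 -> clock=11.
Op 7: insert d.com -> 10.0.0.1 (expiry=11+10=21). clock=11
lookup c.com: not in cache (expired or never inserted)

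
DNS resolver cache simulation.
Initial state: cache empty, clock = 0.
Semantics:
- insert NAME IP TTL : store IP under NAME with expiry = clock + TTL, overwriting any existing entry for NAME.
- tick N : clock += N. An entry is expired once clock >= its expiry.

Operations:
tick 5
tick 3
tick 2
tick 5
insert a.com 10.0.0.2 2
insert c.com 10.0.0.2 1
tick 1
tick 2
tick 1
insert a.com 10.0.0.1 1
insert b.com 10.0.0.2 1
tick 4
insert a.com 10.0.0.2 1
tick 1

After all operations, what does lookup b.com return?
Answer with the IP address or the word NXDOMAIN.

Op 1: tick 5 -> clock=5.
Op 2: tick 3 -> clock=8.
Op 3: tick 2 -> clock=10.
Op 4: tick 5 -> clock=15.
Op 5: insert a.com -> 10.0.0.2 (expiry=15+2=17). clock=15
Op 6: insert c.com -> 10.0.0.2 (expiry=15+1=16). clock=15
Op 7: tick 1 -> clock=16. purged={c.com}
Op 8: tick 2 -> clock=18. purged={a.com}
Op 9: tick 1 -> clock=19.
Op 10: insert a.com -> 10.0.0.1 (expiry=19+1=20). clock=19
Op 11: insert b.com -> 10.0.0.2 (expiry=19+1=20). clock=19
Op 12: tick 4 -> clock=23. purged={a.com,b.com}
Op 13: insert a.com -> 10.0.0.2 (expiry=23+1=24). clock=23
Op 14: tick 1 -> clock=24. purged={a.com}
lookup b.com: not in cache (expired or never inserted)

Answer: NXDOMAIN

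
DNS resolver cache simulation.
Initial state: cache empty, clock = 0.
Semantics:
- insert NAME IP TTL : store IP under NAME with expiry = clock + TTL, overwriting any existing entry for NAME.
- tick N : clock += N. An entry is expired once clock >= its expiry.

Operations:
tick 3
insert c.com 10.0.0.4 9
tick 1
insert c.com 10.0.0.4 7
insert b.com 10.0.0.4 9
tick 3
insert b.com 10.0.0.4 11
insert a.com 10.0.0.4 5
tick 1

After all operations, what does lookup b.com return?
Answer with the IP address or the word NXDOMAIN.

Answer: 10.0.0.4

Derivation:
Op 1: tick 3 -> clock=3.
Op 2: insert c.com -> 10.0.0.4 (expiry=3+9=12). clock=3
Op 3: tick 1 -> clock=4.
Op 4: insert c.com -> 10.0.0.4 (expiry=4+7=11). clock=4
Op 5: insert b.com -> 10.0.0.4 (expiry=4+9=13). clock=4
Op 6: tick 3 -> clock=7.
Op 7: insert b.com -> 10.0.0.4 (expiry=7+11=18). clock=7
Op 8: insert a.com -> 10.0.0.4 (expiry=7+5=12). clock=7
Op 9: tick 1 -> clock=8.
lookup b.com: present, ip=10.0.0.4 expiry=18 > clock=8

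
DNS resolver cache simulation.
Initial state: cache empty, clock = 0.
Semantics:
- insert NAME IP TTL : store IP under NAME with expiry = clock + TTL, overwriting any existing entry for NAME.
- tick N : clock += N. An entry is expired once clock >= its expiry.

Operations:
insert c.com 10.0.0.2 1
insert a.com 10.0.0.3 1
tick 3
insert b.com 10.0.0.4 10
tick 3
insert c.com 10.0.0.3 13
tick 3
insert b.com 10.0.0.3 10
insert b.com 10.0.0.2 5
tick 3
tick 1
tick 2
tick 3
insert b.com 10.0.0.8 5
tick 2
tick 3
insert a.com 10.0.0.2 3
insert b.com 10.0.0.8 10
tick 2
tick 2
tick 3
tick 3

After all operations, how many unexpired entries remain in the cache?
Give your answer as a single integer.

Op 1: insert c.com -> 10.0.0.2 (expiry=0+1=1). clock=0
Op 2: insert a.com -> 10.0.0.3 (expiry=0+1=1). clock=0
Op 3: tick 3 -> clock=3. purged={a.com,c.com}
Op 4: insert b.com -> 10.0.0.4 (expiry=3+10=13). clock=3
Op 5: tick 3 -> clock=6.
Op 6: insert c.com -> 10.0.0.3 (expiry=6+13=19). clock=6
Op 7: tick 3 -> clock=9.
Op 8: insert b.com -> 10.0.0.3 (expiry=9+10=19). clock=9
Op 9: insert b.com -> 10.0.0.2 (expiry=9+5=14). clock=9
Op 10: tick 3 -> clock=12.
Op 11: tick 1 -> clock=13.
Op 12: tick 2 -> clock=15. purged={b.com}
Op 13: tick 3 -> clock=18.
Op 14: insert b.com -> 10.0.0.8 (expiry=18+5=23). clock=18
Op 15: tick 2 -> clock=20. purged={c.com}
Op 16: tick 3 -> clock=23. purged={b.com}
Op 17: insert a.com -> 10.0.0.2 (expiry=23+3=26). clock=23
Op 18: insert b.com -> 10.0.0.8 (expiry=23+10=33). clock=23
Op 19: tick 2 -> clock=25.
Op 20: tick 2 -> clock=27. purged={a.com}
Op 21: tick 3 -> clock=30.
Op 22: tick 3 -> clock=33. purged={b.com}
Final cache (unexpired): {} -> size=0

Answer: 0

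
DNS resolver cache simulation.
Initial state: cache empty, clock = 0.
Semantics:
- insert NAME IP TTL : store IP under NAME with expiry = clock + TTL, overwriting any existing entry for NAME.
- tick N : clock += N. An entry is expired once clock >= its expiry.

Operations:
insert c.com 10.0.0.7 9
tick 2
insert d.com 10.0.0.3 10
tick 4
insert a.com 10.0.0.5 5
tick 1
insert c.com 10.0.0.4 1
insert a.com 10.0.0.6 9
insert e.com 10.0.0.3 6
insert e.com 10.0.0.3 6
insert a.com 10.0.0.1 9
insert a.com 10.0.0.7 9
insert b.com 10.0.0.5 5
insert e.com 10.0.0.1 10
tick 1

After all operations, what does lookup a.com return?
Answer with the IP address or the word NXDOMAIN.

Op 1: insert c.com -> 10.0.0.7 (expiry=0+9=9). clock=0
Op 2: tick 2 -> clock=2.
Op 3: insert d.com -> 10.0.0.3 (expiry=2+10=12). clock=2
Op 4: tick 4 -> clock=6.
Op 5: insert a.com -> 10.0.0.5 (expiry=6+5=11). clock=6
Op 6: tick 1 -> clock=7.
Op 7: insert c.com -> 10.0.0.4 (expiry=7+1=8). clock=7
Op 8: insert a.com -> 10.0.0.6 (expiry=7+9=16). clock=7
Op 9: insert e.com -> 10.0.0.3 (expiry=7+6=13). clock=7
Op 10: insert e.com -> 10.0.0.3 (expiry=7+6=13). clock=7
Op 11: insert a.com -> 10.0.0.1 (expiry=7+9=16). clock=7
Op 12: insert a.com -> 10.0.0.7 (expiry=7+9=16). clock=7
Op 13: insert b.com -> 10.0.0.5 (expiry=7+5=12). clock=7
Op 14: insert e.com -> 10.0.0.1 (expiry=7+10=17). clock=7
Op 15: tick 1 -> clock=8. purged={c.com}
lookup a.com: present, ip=10.0.0.7 expiry=16 > clock=8

Answer: 10.0.0.7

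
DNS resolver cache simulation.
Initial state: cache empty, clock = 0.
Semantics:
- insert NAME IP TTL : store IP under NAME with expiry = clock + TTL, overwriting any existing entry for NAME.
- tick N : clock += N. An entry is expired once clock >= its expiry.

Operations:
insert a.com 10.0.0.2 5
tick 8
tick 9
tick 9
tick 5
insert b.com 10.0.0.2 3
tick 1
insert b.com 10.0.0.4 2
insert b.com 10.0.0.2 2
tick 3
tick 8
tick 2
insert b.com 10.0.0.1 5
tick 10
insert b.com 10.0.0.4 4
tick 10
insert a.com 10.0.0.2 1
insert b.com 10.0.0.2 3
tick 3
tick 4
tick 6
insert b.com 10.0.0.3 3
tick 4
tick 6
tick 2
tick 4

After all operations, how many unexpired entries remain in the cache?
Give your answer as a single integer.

Op 1: insert a.com -> 10.0.0.2 (expiry=0+5=5). clock=0
Op 2: tick 8 -> clock=8. purged={a.com}
Op 3: tick 9 -> clock=17.
Op 4: tick 9 -> clock=26.
Op 5: tick 5 -> clock=31.
Op 6: insert b.com -> 10.0.0.2 (expiry=31+3=34). clock=31
Op 7: tick 1 -> clock=32.
Op 8: insert b.com -> 10.0.0.4 (expiry=32+2=34). clock=32
Op 9: insert b.com -> 10.0.0.2 (expiry=32+2=34). clock=32
Op 10: tick 3 -> clock=35. purged={b.com}
Op 11: tick 8 -> clock=43.
Op 12: tick 2 -> clock=45.
Op 13: insert b.com -> 10.0.0.1 (expiry=45+5=50). clock=45
Op 14: tick 10 -> clock=55. purged={b.com}
Op 15: insert b.com -> 10.0.0.4 (expiry=55+4=59). clock=55
Op 16: tick 10 -> clock=65. purged={b.com}
Op 17: insert a.com -> 10.0.0.2 (expiry=65+1=66). clock=65
Op 18: insert b.com -> 10.0.0.2 (expiry=65+3=68). clock=65
Op 19: tick 3 -> clock=68. purged={a.com,b.com}
Op 20: tick 4 -> clock=72.
Op 21: tick 6 -> clock=78.
Op 22: insert b.com -> 10.0.0.3 (expiry=78+3=81). clock=78
Op 23: tick 4 -> clock=82. purged={b.com}
Op 24: tick 6 -> clock=88.
Op 25: tick 2 -> clock=90.
Op 26: tick 4 -> clock=94.
Final cache (unexpired): {} -> size=0

Answer: 0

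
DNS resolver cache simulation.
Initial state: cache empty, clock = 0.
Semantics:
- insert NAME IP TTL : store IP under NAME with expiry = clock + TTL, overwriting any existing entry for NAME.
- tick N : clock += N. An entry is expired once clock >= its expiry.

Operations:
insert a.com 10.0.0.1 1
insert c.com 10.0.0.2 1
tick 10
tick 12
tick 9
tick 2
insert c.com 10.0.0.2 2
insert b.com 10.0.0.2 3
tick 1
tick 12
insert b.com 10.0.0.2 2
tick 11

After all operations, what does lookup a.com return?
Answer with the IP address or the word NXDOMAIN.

Answer: NXDOMAIN

Derivation:
Op 1: insert a.com -> 10.0.0.1 (expiry=0+1=1). clock=0
Op 2: insert c.com -> 10.0.0.2 (expiry=0+1=1). clock=0
Op 3: tick 10 -> clock=10. purged={a.com,c.com}
Op 4: tick 12 -> clock=22.
Op 5: tick 9 -> clock=31.
Op 6: tick 2 -> clock=33.
Op 7: insert c.com -> 10.0.0.2 (expiry=33+2=35). clock=33
Op 8: insert b.com -> 10.0.0.2 (expiry=33+3=36). clock=33
Op 9: tick 1 -> clock=34.
Op 10: tick 12 -> clock=46. purged={b.com,c.com}
Op 11: insert b.com -> 10.0.0.2 (expiry=46+2=48). clock=46
Op 12: tick 11 -> clock=57. purged={b.com}
lookup a.com: not in cache (expired or never inserted)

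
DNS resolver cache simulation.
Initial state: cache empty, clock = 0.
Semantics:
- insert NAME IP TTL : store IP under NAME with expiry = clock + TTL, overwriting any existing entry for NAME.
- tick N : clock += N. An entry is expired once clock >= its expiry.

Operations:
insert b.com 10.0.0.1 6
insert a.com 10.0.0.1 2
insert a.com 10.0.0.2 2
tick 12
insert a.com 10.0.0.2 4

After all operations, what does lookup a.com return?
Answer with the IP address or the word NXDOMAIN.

Op 1: insert b.com -> 10.0.0.1 (expiry=0+6=6). clock=0
Op 2: insert a.com -> 10.0.0.1 (expiry=0+2=2). clock=0
Op 3: insert a.com -> 10.0.0.2 (expiry=0+2=2). clock=0
Op 4: tick 12 -> clock=12. purged={a.com,b.com}
Op 5: insert a.com -> 10.0.0.2 (expiry=12+4=16). clock=12
lookup a.com: present, ip=10.0.0.2 expiry=16 > clock=12

Answer: 10.0.0.2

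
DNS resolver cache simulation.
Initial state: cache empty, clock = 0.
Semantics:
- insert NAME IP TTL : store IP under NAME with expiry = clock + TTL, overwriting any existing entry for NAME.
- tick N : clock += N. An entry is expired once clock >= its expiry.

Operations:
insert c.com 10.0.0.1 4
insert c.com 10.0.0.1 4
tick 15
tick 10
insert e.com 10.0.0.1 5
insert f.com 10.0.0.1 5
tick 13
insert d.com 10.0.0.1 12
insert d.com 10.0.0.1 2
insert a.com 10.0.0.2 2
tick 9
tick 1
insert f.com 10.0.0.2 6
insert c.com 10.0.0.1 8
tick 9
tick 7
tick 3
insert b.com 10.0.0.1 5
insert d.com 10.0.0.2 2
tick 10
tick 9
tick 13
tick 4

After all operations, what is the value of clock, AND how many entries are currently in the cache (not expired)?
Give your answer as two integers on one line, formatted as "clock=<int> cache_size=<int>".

Op 1: insert c.com -> 10.0.0.1 (expiry=0+4=4). clock=0
Op 2: insert c.com -> 10.0.0.1 (expiry=0+4=4). clock=0
Op 3: tick 15 -> clock=15. purged={c.com}
Op 4: tick 10 -> clock=25.
Op 5: insert e.com -> 10.0.0.1 (expiry=25+5=30). clock=25
Op 6: insert f.com -> 10.0.0.1 (expiry=25+5=30). clock=25
Op 7: tick 13 -> clock=38. purged={e.com,f.com}
Op 8: insert d.com -> 10.0.0.1 (expiry=38+12=50). clock=38
Op 9: insert d.com -> 10.0.0.1 (expiry=38+2=40). clock=38
Op 10: insert a.com -> 10.0.0.2 (expiry=38+2=40). clock=38
Op 11: tick 9 -> clock=47. purged={a.com,d.com}
Op 12: tick 1 -> clock=48.
Op 13: insert f.com -> 10.0.0.2 (expiry=48+6=54). clock=48
Op 14: insert c.com -> 10.0.0.1 (expiry=48+8=56). clock=48
Op 15: tick 9 -> clock=57. purged={c.com,f.com}
Op 16: tick 7 -> clock=64.
Op 17: tick 3 -> clock=67.
Op 18: insert b.com -> 10.0.0.1 (expiry=67+5=72). clock=67
Op 19: insert d.com -> 10.0.0.2 (expiry=67+2=69). clock=67
Op 20: tick 10 -> clock=77. purged={b.com,d.com}
Op 21: tick 9 -> clock=86.
Op 22: tick 13 -> clock=99.
Op 23: tick 4 -> clock=103.
Final clock = 103
Final cache (unexpired): {} -> size=0

Answer: clock=103 cache_size=0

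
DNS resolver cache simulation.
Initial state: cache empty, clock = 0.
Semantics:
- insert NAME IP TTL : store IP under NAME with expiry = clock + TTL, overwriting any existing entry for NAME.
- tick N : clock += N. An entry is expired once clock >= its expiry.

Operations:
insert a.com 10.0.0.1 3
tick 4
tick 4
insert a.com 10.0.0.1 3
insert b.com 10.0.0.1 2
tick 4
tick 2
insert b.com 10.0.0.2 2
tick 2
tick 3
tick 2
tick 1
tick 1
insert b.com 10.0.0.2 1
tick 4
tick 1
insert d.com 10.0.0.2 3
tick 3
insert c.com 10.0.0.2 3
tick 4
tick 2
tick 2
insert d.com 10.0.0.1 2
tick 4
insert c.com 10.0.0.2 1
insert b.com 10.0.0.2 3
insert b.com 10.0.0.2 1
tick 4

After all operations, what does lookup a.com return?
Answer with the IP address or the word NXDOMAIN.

Answer: NXDOMAIN

Derivation:
Op 1: insert a.com -> 10.0.0.1 (expiry=0+3=3). clock=0
Op 2: tick 4 -> clock=4. purged={a.com}
Op 3: tick 4 -> clock=8.
Op 4: insert a.com -> 10.0.0.1 (expiry=8+3=11). clock=8
Op 5: insert b.com -> 10.0.0.1 (expiry=8+2=10). clock=8
Op 6: tick 4 -> clock=12. purged={a.com,b.com}
Op 7: tick 2 -> clock=14.
Op 8: insert b.com -> 10.0.0.2 (expiry=14+2=16). clock=14
Op 9: tick 2 -> clock=16. purged={b.com}
Op 10: tick 3 -> clock=19.
Op 11: tick 2 -> clock=21.
Op 12: tick 1 -> clock=22.
Op 13: tick 1 -> clock=23.
Op 14: insert b.com -> 10.0.0.2 (expiry=23+1=24). clock=23
Op 15: tick 4 -> clock=27. purged={b.com}
Op 16: tick 1 -> clock=28.
Op 17: insert d.com -> 10.0.0.2 (expiry=28+3=31). clock=28
Op 18: tick 3 -> clock=31. purged={d.com}
Op 19: insert c.com -> 10.0.0.2 (expiry=31+3=34). clock=31
Op 20: tick 4 -> clock=35. purged={c.com}
Op 21: tick 2 -> clock=37.
Op 22: tick 2 -> clock=39.
Op 23: insert d.com -> 10.0.0.1 (expiry=39+2=41). clock=39
Op 24: tick 4 -> clock=43. purged={d.com}
Op 25: insert c.com -> 10.0.0.2 (expiry=43+1=44). clock=43
Op 26: insert b.com -> 10.0.0.2 (expiry=43+3=46). clock=43
Op 27: insert b.com -> 10.0.0.2 (expiry=43+1=44). clock=43
Op 28: tick 4 -> clock=47. purged={b.com,c.com}
lookup a.com: not in cache (expired or never inserted)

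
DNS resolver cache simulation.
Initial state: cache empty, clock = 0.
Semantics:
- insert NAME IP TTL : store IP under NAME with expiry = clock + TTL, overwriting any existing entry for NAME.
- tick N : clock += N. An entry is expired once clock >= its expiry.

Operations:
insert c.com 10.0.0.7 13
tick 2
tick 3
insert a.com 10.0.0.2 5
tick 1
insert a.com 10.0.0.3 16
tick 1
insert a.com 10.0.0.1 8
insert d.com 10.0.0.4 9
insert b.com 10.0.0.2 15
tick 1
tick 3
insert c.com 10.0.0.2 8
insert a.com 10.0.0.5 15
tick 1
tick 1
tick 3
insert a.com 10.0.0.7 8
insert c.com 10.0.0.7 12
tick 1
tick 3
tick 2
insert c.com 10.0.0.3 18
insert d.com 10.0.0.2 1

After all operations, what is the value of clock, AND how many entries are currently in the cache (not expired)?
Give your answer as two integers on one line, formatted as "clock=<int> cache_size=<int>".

Answer: clock=22 cache_size=3

Derivation:
Op 1: insert c.com -> 10.0.0.7 (expiry=0+13=13). clock=0
Op 2: tick 2 -> clock=2.
Op 3: tick 3 -> clock=5.
Op 4: insert a.com -> 10.0.0.2 (expiry=5+5=10). clock=5
Op 5: tick 1 -> clock=6.
Op 6: insert a.com -> 10.0.0.3 (expiry=6+16=22). clock=6
Op 7: tick 1 -> clock=7.
Op 8: insert a.com -> 10.0.0.1 (expiry=7+8=15). clock=7
Op 9: insert d.com -> 10.0.0.4 (expiry=7+9=16). clock=7
Op 10: insert b.com -> 10.0.0.2 (expiry=7+15=22). clock=7
Op 11: tick 1 -> clock=8.
Op 12: tick 3 -> clock=11.
Op 13: insert c.com -> 10.0.0.2 (expiry=11+8=19). clock=11
Op 14: insert a.com -> 10.0.0.5 (expiry=11+15=26). clock=11
Op 15: tick 1 -> clock=12.
Op 16: tick 1 -> clock=13.
Op 17: tick 3 -> clock=16. purged={d.com}
Op 18: insert a.com -> 10.0.0.7 (expiry=16+8=24). clock=16
Op 19: insert c.com -> 10.0.0.7 (expiry=16+12=28). clock=16
Op 20: tick 1 -> clock=17.
Op 21: tick 3 -> clock=20.
Op 22: tick 2 -> clock=22. purged={b.com}
Op 23: insert c.com -> 10.0.0.3 (expiry=22+18=40). clock=22
Op 24: insert d.com -> 10.0.0.2 (expiry=22+1=23). clock=22
Final clock = 22
Final cache (unexpired): {a.com,c.com,d.com} -> size=3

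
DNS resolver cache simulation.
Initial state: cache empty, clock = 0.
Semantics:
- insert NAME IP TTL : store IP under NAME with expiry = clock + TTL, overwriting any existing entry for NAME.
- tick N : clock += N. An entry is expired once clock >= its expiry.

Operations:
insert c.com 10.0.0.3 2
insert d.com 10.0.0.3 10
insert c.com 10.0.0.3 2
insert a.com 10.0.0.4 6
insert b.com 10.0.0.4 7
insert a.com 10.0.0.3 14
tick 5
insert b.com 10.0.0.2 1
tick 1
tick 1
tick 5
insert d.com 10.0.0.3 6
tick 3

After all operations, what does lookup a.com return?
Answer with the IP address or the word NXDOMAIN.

Op 1: insert c.com -> 10.0.0.3 (expiry=0+2=2). clock=0
Op 2: insert d.com -> 10.0.0.3 (expiry=0+10=10). clock=0
Op 3: insert c.com -> 10.0.0.3 (expiry=0+2=2). clock=0
Op 4: insert a.com -> 10.0.0.4 (expiry=0+6=6). clock=0
Op 5: insert b.com -> 10.0.0.4 (expiry=0+7=7). clock=0
Op 6: insert a.com -> 10.0.0.3 (expiry=0+14=14). clock=0
Op 7: tick 5 -> clock=5. purged={c.com}
Op 8: insert b.com -> 10.0.0.2 (expiry=5+1=6). clock=5
Op 9: tick 1 -> clock=6. purged={b.com}
Op 10: tick 1 -> clock=7.
Op 11: tick 5 -> clock=12. purged={d.com}
Op 12: insert d.com -> 10.0.0.3 (expiry=12+6=18). clock=12
Op 13: tick 3 -> clock=15. purged={a.com}
lookup a.com: not in cache (expired or never inserted)

Answer: NXDOMAIN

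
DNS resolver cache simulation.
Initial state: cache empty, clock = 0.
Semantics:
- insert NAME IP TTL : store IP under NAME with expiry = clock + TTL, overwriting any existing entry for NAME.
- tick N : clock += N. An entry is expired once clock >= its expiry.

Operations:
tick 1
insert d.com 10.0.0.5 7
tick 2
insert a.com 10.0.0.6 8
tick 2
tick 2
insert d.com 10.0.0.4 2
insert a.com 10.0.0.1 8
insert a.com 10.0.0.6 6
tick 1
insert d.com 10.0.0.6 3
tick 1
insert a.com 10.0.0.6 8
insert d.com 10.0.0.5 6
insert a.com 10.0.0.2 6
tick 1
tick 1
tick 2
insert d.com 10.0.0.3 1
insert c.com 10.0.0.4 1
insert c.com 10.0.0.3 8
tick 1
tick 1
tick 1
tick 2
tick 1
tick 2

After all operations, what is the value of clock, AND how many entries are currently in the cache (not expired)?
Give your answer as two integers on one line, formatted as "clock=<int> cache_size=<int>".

Answer: clock=21 cache_size=0

Derivation:
Op 1: tick 1 -> clock=1.
Op 2: insert d.com -> 10.0.0.5 (expiry=1+7=8). clock=1
Op 3: tick 2 -> clock=3.
Op 4: insert a.com -> 10.0.0.6 (expiry=3+8=11). clock=3
Op 5: tick 2 -> clock=5.
Op 6: tick 2 -> clock=7.
Op 7: insert d.com -> 10.0.0.4 (expiry=7+2=9). clock=7
Op 8: insert a.com -> 10.0.0.1 (expiry=7+8=15). clock=7
Op 9: insert a.com -> 10.0.0.6 (expiry=7+6=13). clock=7
Op 10: tick 1 -> clock=8.
Op 11: insert d.com -> 10.0.0.6 (expiry=8+3=11). clock=8
Op 12: tick 1 -> clock=9.
Op 13: insert a.com -> 10.0.0.6 (expiry=9+8=17). clock=9
Op 14: insert d.com -> 10.0.0.5 (expiry=9+6=15). clock=9
Op 15: insert a.com -> 10.0.0.2 (expiry=9+6=15). clock=9
Op 16: tick 1 -> clock=10.
Op 17: tick 1 -> clock=11.
Op 18: tick 2 -> clock=13.
Op 19: insert d.com -> 10.0.0.3 (expiry=13+1=14). clock=13
Op 20: insert c.com -> 10.0.0.4 (expiry=13+1=14). clock=13
Op 21: insert c.com -> 10.0.0.3 (expiry=13+8=21). clock=13
Op 22: tick 1 -> clock=14. purged={d.com}
Op 23: tick 1 -> clock=15. purged={a.com}
Op 24: tick 1 -> clock=16.
Op 25: tick 2 -> clock=18.
Op 26: tick 1 -> clock=19.
Op 27: tick 2 -> clock=21. purged={c.com}
Final clock = 21
Final cache (unexpired): {} -> size=0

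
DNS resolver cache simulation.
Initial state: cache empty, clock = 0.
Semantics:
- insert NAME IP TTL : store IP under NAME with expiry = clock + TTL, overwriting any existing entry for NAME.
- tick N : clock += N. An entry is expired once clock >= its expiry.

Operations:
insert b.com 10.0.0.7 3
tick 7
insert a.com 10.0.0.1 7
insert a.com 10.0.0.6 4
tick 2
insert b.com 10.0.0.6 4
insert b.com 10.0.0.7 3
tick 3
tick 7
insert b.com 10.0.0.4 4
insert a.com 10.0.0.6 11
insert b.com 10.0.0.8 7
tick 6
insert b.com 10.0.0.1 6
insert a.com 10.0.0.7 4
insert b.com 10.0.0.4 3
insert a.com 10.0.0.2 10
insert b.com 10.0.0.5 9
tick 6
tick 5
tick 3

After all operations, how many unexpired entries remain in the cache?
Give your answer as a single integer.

Op 1: insert b.com -> 10.0.0.7 (expiry=0+3=3). clock=0
Op 2: tick 7 -> clock=7. purged={b.com}
Op 3: insert a.com -> 10.0.0.1 (expiry=7+7=14). clock=7
Op 4: insert a.com -> 10.0.0.6 (expiry=7+4=11). clock=7
Op 5: tick 2 -> clock=9.
Op 6: insert b.com -> 10.0.0.6 (expiry=9+4=13). clock=9
Op 7: insert b.com -> 10.0.0.7 (expiry=9+3=12). clock=9
Op 8: tick 3 -> clock=12. purged={a.com,b.com}
Op 9: tick 7 -> clock=19.
Op 10: insert b.com -> 10.0.0.4 (expiry=19+4=23). clock=19
Op 11: insert a.com -> 10.0.0.6 (expiry=19+11=30). clock=19
Op 12: insert b.com -> 10.0.0.8 (expiry=19+7=26). clock=19
Op 13: tick 6 -> clock=25.
Op 14: insert b.com -> 10.0.0.1 (expiry=25+6=31). clock=25
Op 15: insert a.com -> 10.0.0.7 (expiry=25+4=29). clock=25
Op 16: insert b.com -> 10.0.0.4 (expiry=25+3=28). clock=25
Op 17: insert a.com -> 10.0.0.2 (expiry=25+10=35). clock=25
Op 18: insert b.com -> 10.0.0.5 (expiry=25+9=34). clock=25
Op 19: tick 6 -> clock=31.
Op 20: tick 5 -> clock=36. purged={a.com,b.com}
Op 21: tick 3 -> clock=39.
Final cache (unexpired): {} -> size=0

Answer: 0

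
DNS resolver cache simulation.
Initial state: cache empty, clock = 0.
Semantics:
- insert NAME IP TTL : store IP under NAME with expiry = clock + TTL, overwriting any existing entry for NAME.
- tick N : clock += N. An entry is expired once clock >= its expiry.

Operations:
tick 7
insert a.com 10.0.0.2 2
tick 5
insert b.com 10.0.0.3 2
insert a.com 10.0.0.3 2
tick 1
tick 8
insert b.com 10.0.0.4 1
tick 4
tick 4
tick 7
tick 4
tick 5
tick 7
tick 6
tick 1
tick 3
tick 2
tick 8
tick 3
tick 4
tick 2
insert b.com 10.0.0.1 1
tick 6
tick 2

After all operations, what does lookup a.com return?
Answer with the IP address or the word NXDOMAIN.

Op 1: tick 7 -> clock=7.
Op 2: insert a.com -> 10.0.0.2 (expiry=7+2=9). clock=7
Op 3: tick 5 -> clock=12. purged={a.com}
Op 4: insert b.com -> 10.0.0.3 (expiry=12+2=14). clock=12
Op 5: insert a.com -> 10.0.0.3 (expiry=12+2=14). clock=12
Op 6: tick 1 -> clock=13.
Op 7: tick 8 -> clock=21. purged={a.com,b.com}
Op 8: insert b.com -> 10.0.0.4 (expiry=21+1=22). clock=21
Op 9: tick 4 -> clock=25. purged={b.com}
Op 10: tick 4 -> clock=29.
Op 11: tick 7 -> clock=36.
Op 12: tick 4 -> clock=40.
Op 13: tick 5 -> clock=45.
Op 14: tick 7 -> clock=52.
Op 15: tick 6 -> clock=58.
Op 16: tick 1 -> clock=59.
Op 17: tick 3 -> clock=62.
Op 18: tick 2 -> clock=64.
Op 19: tick 8 -> clock=72.
Op 20: tick 3 -> clock=75.
Op 21: tick 4 -> clock=79.
Op 22: tick 2 -> clock=81.
Op 23: insert b.com -> 10.0.0.1 (expiry=81+1=82). clock=81
Op 24: tick 6 -> clock=87. purged={b.com}
Op 25: tick 2 -> clock=89.
lookup a.com: not in cache (expired or never inserted)

Answer: NXDOMAIN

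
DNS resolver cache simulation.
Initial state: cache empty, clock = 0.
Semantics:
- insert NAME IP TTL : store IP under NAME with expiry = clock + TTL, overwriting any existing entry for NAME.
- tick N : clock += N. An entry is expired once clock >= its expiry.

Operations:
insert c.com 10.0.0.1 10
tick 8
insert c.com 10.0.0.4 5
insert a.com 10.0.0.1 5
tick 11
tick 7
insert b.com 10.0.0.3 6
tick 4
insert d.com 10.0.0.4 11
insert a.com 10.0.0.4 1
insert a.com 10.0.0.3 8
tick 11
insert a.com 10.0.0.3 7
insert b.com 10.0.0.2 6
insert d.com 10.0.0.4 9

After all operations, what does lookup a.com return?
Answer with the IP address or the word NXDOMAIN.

Answer: 10.0.0.3

Derivation:
Op 1: insert c.com -> 10.0.0.1 (expiry=0+10=10). clock=0
Op 2: tick 8 -> clock=8.
Op 3: insert c.com -> 10.0.0.4 (expiry=8+5=13). clock=8
Op 4: insert a.com -> 10.0.0.1 (expiry=8+5=13). clock=8
Op 5: tick 11 -> clock=19. purged={a.com,c.com}
Op 6: tick 7 -> clock=26.
Op 7: insert b.com -> 10.0.0.3 (expiry=26+6=32). clock=26
Op 8: tick 4 -> clock=30.
Op 9: insert d.com -> 10.0.0.4 (expiry=30+11=41). clock=30
Op 10: insert a.com -> 10.0.0.4 (expiry=30+1=31). clock=30
Op 11: insert a.com -> 10.0.0.3 (expiry=30+8=38). clock=30
Op 12: tick 11 -> clock=41. purged={a.com,b.com,d.com}
Op 13: insert a.com -> 10.0.0.3 (expiry=41+7=48). clock=41
Op 14: insert b.com -> 10.0.0.2 (expiry=41+6=47). clock=41
Op 15: insert d.com -> 10.0.0.4 (expiry=41+9=50). clock=41
lookup a.com: present, ip=10.0.0.3 expiry=48 > clock=41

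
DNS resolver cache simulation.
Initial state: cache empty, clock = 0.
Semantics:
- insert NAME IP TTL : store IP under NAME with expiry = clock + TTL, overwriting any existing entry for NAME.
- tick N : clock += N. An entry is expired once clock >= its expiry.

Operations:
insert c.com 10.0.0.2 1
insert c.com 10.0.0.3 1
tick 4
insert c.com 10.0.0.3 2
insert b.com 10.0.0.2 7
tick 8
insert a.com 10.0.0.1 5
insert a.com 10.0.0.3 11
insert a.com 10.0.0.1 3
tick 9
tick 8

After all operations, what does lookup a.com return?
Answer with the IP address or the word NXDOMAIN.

Answer: NXDOMAIN

Derivation:
Op 1: insert c.com -> 10.0.0.2 (expiry=0+1=1). clock=0
Op 2: insert c.com -> 10.0.0.3 (expiry=0+1=1). clock=0
Op 3: tick 4 -> clock=4. purged={c.com}
Op 4: insert c.com -> 10.0.0.3 (expiry=4+2=6). clock=4
Op 5: insert b.com -> 10.0.0.2 (expiry=4+7=11). clock=4
Op 6: tick 8 -> clock=12. purged={b.com,c.com}
Op 7: insert a.com -> 10.0.0.1 (expiry=12+5=17). clock=12
Op 8: insert a.com -> 10.0.0.3 (expiry=12+11=23). clock=12
Op 9: insert a.com -> 10.0.0.1 (expiry=12+3=15). clock=12
Op 10: tick 9 -> clock=21. purged={a.com}
Op 11: tick 8 -> clock=29.
lookup a.com: not in cache (expired or never inserted)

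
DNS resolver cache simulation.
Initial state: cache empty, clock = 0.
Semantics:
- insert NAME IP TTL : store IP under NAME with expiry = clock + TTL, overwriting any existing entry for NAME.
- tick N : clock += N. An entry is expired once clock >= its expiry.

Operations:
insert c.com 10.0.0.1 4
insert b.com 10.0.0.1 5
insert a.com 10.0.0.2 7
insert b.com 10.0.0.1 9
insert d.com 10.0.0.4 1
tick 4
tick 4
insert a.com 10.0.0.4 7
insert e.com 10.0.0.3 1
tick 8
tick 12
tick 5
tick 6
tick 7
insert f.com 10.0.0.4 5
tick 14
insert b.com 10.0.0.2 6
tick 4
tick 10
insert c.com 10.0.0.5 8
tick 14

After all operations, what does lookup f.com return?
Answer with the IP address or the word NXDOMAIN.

Answer: NXDOMAIN

Derivation:
Op 1: insert c.com -> 10.0.0.1 (expiry=0+4=4). clock=0
Op 2: insert b.com -> 10.0.0.1 (expiry=0+5=5). clock=0
Op 3: insert a.com -> 10.0.0.2 (expiry=0+7=7). clock=0
Op 4: insert b.com -> 10.0.0.1 (expiry=0+9=9). clock=0
Op 5: insert d.com -> 10.0.0.4 (expiry=0+1=1). clock=0
Op 6: tick 4 -> clock=4. purged={c.com,d.com}
Op 7: tick 4 -> clock=8. purged={a.com}
Op 8: insert a.com -> 10.0.0.4 (expiry=8+7=15). clock=8
Op 9: insert e.com -> 10.0.0.3 (expiry=8+1=9). clock=8
Op 10: tick 8 -> clock=16. purged={a.com,b.com,e.com}
Op 11: tick 12 -> clock=28.
Op 12: tick 5 -> clock=33.
Op 13: tick 6 -> clock=39.
Op 14: tick 7 -> clock=46.
Op 15: insert f.com -> 10.0.0.4 (expiry=46+5=51). clock=46
Op 16: tick 14 -> clock=60. purged={f.com}
Op 17: insert b.com -> 10.0.0.2 (expiry=60+6=66). clock=60
Op 18: tick 4 -> clock=64.
Op 19: tick 10 -> clock=74. purged={b.com}
Op 20: insert c.com -> 10.0.0.5 (expiry=74+8=82). clock=74
Op 21: tick 14 -> clock=88. purged={c.com}
lookup f.com: not in cache (expired or never inserted)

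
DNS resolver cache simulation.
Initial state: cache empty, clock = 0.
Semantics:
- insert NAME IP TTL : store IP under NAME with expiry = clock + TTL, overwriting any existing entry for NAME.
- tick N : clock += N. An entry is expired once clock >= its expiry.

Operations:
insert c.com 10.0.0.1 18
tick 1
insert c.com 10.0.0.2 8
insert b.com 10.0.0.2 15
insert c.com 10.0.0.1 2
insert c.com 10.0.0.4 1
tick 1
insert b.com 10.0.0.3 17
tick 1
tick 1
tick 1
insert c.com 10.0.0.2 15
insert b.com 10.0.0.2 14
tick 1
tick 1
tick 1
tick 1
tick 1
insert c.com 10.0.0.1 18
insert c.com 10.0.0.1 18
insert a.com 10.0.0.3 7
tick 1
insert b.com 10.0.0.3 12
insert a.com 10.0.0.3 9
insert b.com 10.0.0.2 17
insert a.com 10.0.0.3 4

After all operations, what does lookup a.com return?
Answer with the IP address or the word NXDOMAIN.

Op 1: insert c.com -> 10.0.0.1 (expiry=0+18=18). clock=0
Op 2: tick 1 -> clock=1.
Op 3: insert c.com -> 10.0.0.2 (expiry=1+8=9). clock=1
Op 4: insert b.com -> 10.0.0.2 (expiry=1+15=16). clock=1
Op 5: insert c.com -> 10.0.0.1 (expiry=1+2=3). clock=1
Op 6: insert c.com -> 10.0.0.4 (expiry=1+1=2). clock=1
Op 7: tick 1 -> clock=2. purged={c.com}
Op 8: insert b.com -> 10.0.0.3 (expiry=2+17=19). clock=2
Op 9: tick 1 -> clock=3.
Op 10: tick 1 -> clock=4.
Op 11: tick 1 -> clock=5.
Op 12: insert c.com -> 10.0.0.2 (expiry=5+15=20). clock=5
Op 13: insert b.com -> 10.0.0.2 (expiry=5+14=19). clock=5
Op 14: tick 1 -> clock=6.
Op 15: tick 1 -> clock=7.
Op 16: tick 1 -> clock=8.
Op 17: tick 1 -> clock=9.
Op 18: tick 1 -> clock=10.
Op 19: insert c.com -> 10.0.0.1 (expiry=10+18=28). clock=10
Op 20: insert c.com -> 10.0.0.1 (expiry=10+18=28). clock=10
Op 21: insert a.com -> 10.0.0.3 (expiry=10+7=17). clock=10
Op 22: tick 1 -> clock=11.
Op 23: insert b.com -> 10.0.0.3 (expiry=11+12=23). clock=11
Op 24: insert a.com -> 10.0.0.3 (expiry=11+9=20). clock=11
Op 25: insert b.com -> 10.0.0.2 (expiry=11+17=28). clock=11
Op 26: insert a.com -> 10.0.0.3 (expiry=11+4=15). clock=11
lookup a.com: present, ip=10.0.0.3 expiry=15 > clock=11

Answer: 10.0.0.3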